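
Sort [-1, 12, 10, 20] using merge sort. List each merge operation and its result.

Divide and conquer:
  Merge [-1] + [12] -> [-1, 12]
  Merge [10] + [20] -> [10, 20]
  Merge [-1, 12] + [10, 20] -> [-1, 10, 12, 20]


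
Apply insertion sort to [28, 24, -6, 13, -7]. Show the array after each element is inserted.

First element 28 is already 'sorted'
Insert 24: shifted 1 elements -> [24, 28, -6, 13, -7]
Insert -6: shifted 2 elements -> [-6, 24, 28, 13, -7]
Insert 13: shifted 2 elements -> [-6, 13, 24, 28, -7]
Insert -7: shifted 4 elements -> [-7, -6, 13, 24, 28]


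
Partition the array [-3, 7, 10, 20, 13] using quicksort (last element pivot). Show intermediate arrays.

Partition 1: pivot=13 at index 3 -> [-3, 7, 10, 13, 20]
Partition 2: pivot=10 at index 2 -> [-3, 7, 10, 13, 20]
Partition 3: pivot=7 at index 1 -> [-3, 7, 10, 13, 20]


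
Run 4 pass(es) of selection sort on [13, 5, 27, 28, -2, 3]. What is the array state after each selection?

Pass 1: Select minimum -2 at index 4, swap -> [-2, 5, 27, 28, 13, 3]
Pass 2: Select minimum 3 at index 5, swap -> [-2, 3, 27, 28, 13, 5]
Pass 3: Select minimum 5 at index 5, swap -> [-2, 3, 5, 28, 13, 27]
Pass 4: Select minimum 13 at index 4, swap -> [-2, 3, 5, 13, 28, 27]


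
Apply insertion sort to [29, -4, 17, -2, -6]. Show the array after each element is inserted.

First element 29 is already 'sorted'
Insert -4: shifted 1 elements -> [-4, 29, 17, -2, -6]
Insert 17: shifted 1 elements -> [-4, 17, 29, -2, -6]
Insert -2: shifted 2 elements -> [-4, -2, 17, 29, -6]
Insert -6: shifted 4 elements -> [-6, -4, -2, 17, 29]


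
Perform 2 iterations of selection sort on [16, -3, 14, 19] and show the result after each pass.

Pass 1: Select minimum -3 at index 1, swap -> [-3, 16, 14, 19]
Pass 2: Select minimum 14 at index 2, swap -> [-3, 14, 16, 19]


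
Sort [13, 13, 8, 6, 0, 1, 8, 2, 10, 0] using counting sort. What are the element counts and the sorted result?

Count array: [2, 1, 1, 0, 0, 0, 1, 0, 2, 0, 1, 0, 0, 2]
(count[i] = number of elements equal to i)
Cumulative count: [2, 3, 4, 4, 4, 4, 5, 5, 7, 7, 8, 8, 8, 10]
Sorted: [0, 0, 1, 2, 6, 8, 8, 10, 13, 13]


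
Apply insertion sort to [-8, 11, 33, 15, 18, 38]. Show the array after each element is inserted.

First element -8 is already 'sorted'
Insert 11: shifted 0 elements -> [-8, 11, 33, 15, 18, 38]
Insert 33: shifted 0 elements -> [-8, 11, 33, 15, 18, 38]
Insert 15: shifted 1 elements -> [-8, 11, 15, 33, 18, 38]
Insert 18: shifted 1 elements -> [-8, 11, 15, 18, 33, 38]
Insert 38: shifted 0 elements -> [-8, 11, 15, 18, 33, 38]


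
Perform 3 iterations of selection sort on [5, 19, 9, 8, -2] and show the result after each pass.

Pass 1: Select minimum -2 at index 4, swap -> [-2, 19, 9, 8, 5]
Pass 2: Select minimum 5 at index 4, swap -> [-2, 5, 9, 8, 19]
Pass 3: Select minimum 8 at index 3, swap -> [-2, 5, 8, 9, 19]


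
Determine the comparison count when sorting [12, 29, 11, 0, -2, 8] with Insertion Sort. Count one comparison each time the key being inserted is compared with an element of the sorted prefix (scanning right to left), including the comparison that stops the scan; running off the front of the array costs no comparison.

Insert 29: 12 <= 29 (stop) = 1 comparison(s) -> [12, 29, 11, 0, -2, 8]
Insert 11: 29 > 11 (shift), 12 > 11 (shift), reached front = 2 comparison(s) -> [11, 12, 29, 0, -2, 8]
Insert 0: 29 > 0 (shift), 12 > 0 (shift), 11 > 0 (shift), reached front = 3 comparison(s) -> [0, 11, 12, 29, -2, 8]
Insert -2: 29 > -2 (shift), 12 > -2 (shift), 11 > -2 (shift), 0 > -2 (shift), reached front = 4 comparison(s) -> [-2, 0, 11, 12, 29, 8]
Insert 8: 29 > 8 (shift), 12 > 8 (shift), 11 > 8 (shift), 0 <= 8 (stop) = 4 comparison(s) -> [-2, 0, 8, 11, 12, 29]
Total comparisons: 1 + 2 + 3 + 4 + 4 = 14


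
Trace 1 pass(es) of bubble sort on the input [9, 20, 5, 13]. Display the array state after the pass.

After pass 1: [9, 5, 13, 20] (2 swaps)
Total swaps: 2


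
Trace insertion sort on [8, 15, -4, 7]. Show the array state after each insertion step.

First element 8 is already 'sorted'
Insert 15: shifted 0 elements -> [8, 15, -4, 7]
Insert -4: shifted 2 elements -> [-4, 8, 15, 7]
Insert 7: shifted 2 elements -> [-4, 7, 8, 15]


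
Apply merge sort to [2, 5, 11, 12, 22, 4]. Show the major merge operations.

Divide and conquer:
  Merge [5] + [11] -> [5, 11]
  Merge [2] + [5, 11] -> [2, 5, 11]
  Merge [22] + [4] -> [4, 22]
  Merge [12] + [4, 22] -> [4, 12, 22]
  Merge [2, 5, 11] + [4, 12, 22] -> [2, 4, 5, 11, 12, 22]


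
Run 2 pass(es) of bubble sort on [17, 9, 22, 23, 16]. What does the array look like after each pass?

After pass 1: [9, 17, 22, 16, 23] (2 swaps)
After pass 2: [9, 17, 16, 22, 23] (1 swaps)
Total swaps: 3


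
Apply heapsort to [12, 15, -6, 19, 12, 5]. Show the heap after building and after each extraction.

Build heap: [19, 15, 5, 12, 12, -6]
Extract 19: [15, 12, 5, -6, 12, 19]
Extract 15: [12, 12, 5, -6, 15, 19]
Extract 12: [12, -6, 5, 12, 15, 19]
Extract 12: [5, -6, 12, 12, 15, 19]
Extract 5: [-6, 5, 12, 12, 15, 19]


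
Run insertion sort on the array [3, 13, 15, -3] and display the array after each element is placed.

First element 3 is already 'sorted'
Insert 13: shifted 0 elements -> [3, 13, 15, -3]
Insert 15: shifted 0 elements -> [3, 13, 15, -3]
Insert -3: shifted 3 elements -> [-3, 3, 13, 15]


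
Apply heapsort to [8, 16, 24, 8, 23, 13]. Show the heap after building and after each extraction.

Build heap: [24, 23, 13, 8, 16, 8]
Extract 24: [23, 16, 13, 8, 8, 24]
Extract 23: [16, 8, 13, 8, 23, 24]
Extract 16: [13, 8, 8, 16, 23, 24]
Extract 13: [8, 8, 13, 16, 23, 24]
Extract 8: [8, 8, 13, 16, 23, 24]


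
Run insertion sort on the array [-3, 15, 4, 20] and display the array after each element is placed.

First element -3 is already 'sorted'
Insert 15: shifted 0 elements -> [-3, 15, 4, 20]
Insert 4: shifted 1 elements -> [-3, 4, 15, 20]
Insert 20: shifted 0 elements -> [-3, 4, 15, 20]


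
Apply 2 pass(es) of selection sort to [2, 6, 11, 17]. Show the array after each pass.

Pass 1: Select minimum 2 at index 0, swap -> [2, 6, 11, 17]
Pass 2: Select minimum 6 at index 1, swap -> [2, 6, 11, 17]


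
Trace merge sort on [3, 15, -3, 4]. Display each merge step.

Divide and conquer:
  Merge [3] + [15] -> [3, 15]
  Merge [-3] + [4] -> [-3, 4]
  Merge [3, 15] + [-3, 4] -> [-3, 3, 4, 15]


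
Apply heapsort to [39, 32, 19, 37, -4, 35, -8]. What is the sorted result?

Build heap: [39, 37, 35, 32, -4, 19, -8]
Extract 39: [37, 32, 35, -8, -4, 19, 39]
Extract 37: [35, 32, 19, -8, -4, 37, 39]
Extract 35: [32, -4, 19, -8, 35, 37, 39]
Extract 32: [19, -4, -8, 32, 35, 37, 39]
Extract 19: [-4, -8, 19, 32, 35, 37, 39]
Extract -4: [-8, -4, 19, 32, 35, 37, 39]


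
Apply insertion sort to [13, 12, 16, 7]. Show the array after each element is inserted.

First element 13 is already 'sorted'
Insert 12: shifted 1 elements -> [12, 13, 16, 7]
Insert 16: shifted 0 elements -> [12, 13, 16, 7]
Insert 7: shifted 3 elements -> [7, 12, 13, 16]


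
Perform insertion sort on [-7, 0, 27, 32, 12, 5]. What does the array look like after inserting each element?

First element -7 is already 'sorted'
Insert 0: shifted 0 elements -> [-7, 0, 27, 32, 12, 5]
Insert 27: shifted 0 elements -> [-7, 0, 27, 32, 12, 5]
Insert 32: shifted 0 elements -> [-7, 0, 27, 32, 12, 5]
Insert 12: shifted 2 elements -> [-7, 0, 12, 27, 32, 5]
Insert 5: shifted 3 elements -> [-7, 0, 5, 12, 27, 32]


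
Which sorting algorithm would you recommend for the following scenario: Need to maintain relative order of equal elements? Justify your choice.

Best choice: Merge sort or Insertion sort
Reason: Both are stable; quicksort and heapsort are not stable


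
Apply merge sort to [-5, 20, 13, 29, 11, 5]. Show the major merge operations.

Divide and conquer:
  Merge [20] + [13] -> [13, 20]
  Merge [-5] + [13, 20] -> [-5, 13, 20]
  Merge [11] + [5] -> [5, 11]
  Merge [29] + [5, 11] -> [5, 11, 29]
  Merge [-5, 13, 20] + [5, 11, 29] -> [-5, 5, 11, 13, 20, 29]


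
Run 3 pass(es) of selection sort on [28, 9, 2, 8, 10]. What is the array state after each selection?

Pass 1: Select minimum 2 at index 2, swap -> [2, 9, 28, 8, 10]
Pass 2: Select minimum 8 at index 3, swap -> [2, 8, 28, 9, 10]
Pass 3: Select minimum 9 at index 3, swap -> [2, 8, 9, 28, 10]


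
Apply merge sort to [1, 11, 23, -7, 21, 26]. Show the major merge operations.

Divide and conquer:
  Merge [11] + [23] -> [11, 23]
  Merge [1] + [11, 23] -> [1, 11, 23]
  Merge [21] + [26] -> [21, 26]
  Merge [-7] + [21, 26] -> [-7, 21, 26]
  Merge [1, 11, 23] + [-7, 21, 26] -> [-7, 1, 11, 21, 23, 26]


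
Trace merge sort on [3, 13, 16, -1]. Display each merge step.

Divide and conquer:
  Merge [3] + [13] -> [3, 13]
  Merge [16] + [-1] -> [-1, 16]
  Merge [3, 13] + [-1, 16] -> [-1, 3, 13, 16]


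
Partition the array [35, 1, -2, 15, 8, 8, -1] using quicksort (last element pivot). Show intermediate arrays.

Partition 1: pivot=-1 at index 1 -> [-2, -1, 35, 15, 8, 8, 1]
Partition 2: pivot=1 at index 2 -> [-2, -1, 1, 15, 8, 8, 35]
Partition 3: pivot=35 at index 6 -> [-2, -1, 1, 15, 8, 8, 35]
Partition 4: pivot=8 at index 4 -> [-2, -1, 1, 8, 8, 15, 35]


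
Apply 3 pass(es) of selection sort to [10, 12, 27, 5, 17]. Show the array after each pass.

Pass 1: Select minimum 5 at index 3, swap -> [5, 12, 27, 10, 17]
Pass 2: Select minimum 10 at index 3, swap -> [5, 10, 27, 12, 17]
Pass 3: Select minimum 12 at index 3, swap -> [5, 10, 12, 27, 17]


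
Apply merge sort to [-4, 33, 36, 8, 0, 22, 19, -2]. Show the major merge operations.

Divide and conquer:
  Merge [-4] + [33] -> [-4, 33]
  Merge [36] + [8] -> [8, 36]
  Merge [-4, 33] + [8, 36] -> [-4, 8, 33, 36]
  Merge [0] + [22] -> [0, 22]
  Merge [19] + [-2] -> [-2, 19]
  Merge [0, 22] + [-2, 19] -> [-2, 0, 19, 22]
  Merge [-4, 8, 33, 36] + [-2, 0, 19, 22] -> [-4, -2, 0, 8, 19, 22, 33, 36]


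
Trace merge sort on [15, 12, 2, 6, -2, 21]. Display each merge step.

Divide and conquer:
  Merge [12] + [2] -> [2, 12]
  Merge [15] + [2, 12] -> [2, 12, 15]
  Merge [-2] + [21] -> [-2, 21]
  Merge [6] + [-2, 21] -> [-2, 6, 21]
  Merge [2, 12, 15] + [-2, 6, 21] -> [-2, 2, 6, 12, 15, 21]


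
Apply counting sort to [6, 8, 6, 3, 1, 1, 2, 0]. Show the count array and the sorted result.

Count array: [1, 2, 1, 1, 0, 0, 2, 0, 1]
(count[i] = number of elements equal to i)
Cumulative count: [1, 3, 4, 5, 5, 5, 7, 7, 8]
Sorted: [0, 1, 1, 2, 3, 6, 6, 8]


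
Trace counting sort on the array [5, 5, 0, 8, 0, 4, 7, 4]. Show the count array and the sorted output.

Count array: [2, 0, 0, 0, 2, 2, 0, 1, 1]
(count[i] = number of elements equal to i)
Cumulative count: [2, 2, 2, 2, 4, 6, 6, 7, 8]
Sorted: [0, 0, 4, 4, 5, 5, 7, 8]


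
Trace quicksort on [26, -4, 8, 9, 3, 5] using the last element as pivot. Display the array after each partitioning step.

Partition 1: pivot=5 at index 2 -> [-4, 3, 5, 9, 26, 8]
Partition 2: pivot=3 at index 1 -> [-4, 3, 5, 9, 26, 8]
Partition 3: pivot=8 at index 3 -> [-4, 3, 5, 8, 26, 9]
Partition 4: pivot=9 at index 4 -> [-4, 3, 5, 8, 9, 26]


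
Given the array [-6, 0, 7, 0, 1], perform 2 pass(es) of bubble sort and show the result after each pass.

After pass 1: [-6, 0, 0, 1, 7] (2 swaps)
After pass 2: [-6, 0, 0, 1, 7] (0 swaps)
Total swaps: 2


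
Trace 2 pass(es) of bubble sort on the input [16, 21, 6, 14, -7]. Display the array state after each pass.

After pass 1: [16, 6, 14, -7, 21] (3 swaps)
After pass 2: [6, 14, -7, 16, 21] (3 swaps)
Total swaps: 6


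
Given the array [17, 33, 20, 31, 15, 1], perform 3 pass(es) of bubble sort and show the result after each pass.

After pass 1: [17, 20, 31, 15, 1, 33] (4 swaps)
After pass 2: [17, 20, 15, 1, 31, 33] (2 swaps)
After pass 3: [17, 15, 1, 20, 31, 33] (2 swaps)
Total swaps: 8


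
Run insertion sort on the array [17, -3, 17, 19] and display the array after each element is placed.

First element 17 is already 'sorted'
Insert -3: shifted 1 elements -> [-3, 17, 17, 19]
Insert 17: shifted 0 elements -> [-3, 17, 17, 19]
Insert 19: shifted 0 elements -> [-3, 17, 17, 19]


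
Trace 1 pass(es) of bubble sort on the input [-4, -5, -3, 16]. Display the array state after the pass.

After pass 1: [-5, -4, -3, 16] (1 swaps)
Total swaps: 1


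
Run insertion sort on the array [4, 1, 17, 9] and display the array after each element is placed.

First element 4 is already 'sorted'
Insert 1: shifted 1 elements -> [1, 4, 17, 9]
Insert 17: shifted 0 elements -> [1, 4, 17, 9]
Insert 9: shifted 1 elements -> [1, 4, 9, 17]


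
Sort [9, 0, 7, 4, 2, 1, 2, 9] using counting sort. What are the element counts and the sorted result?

Count array: [1, 1, 2, 0, 1, 0, 0, 1, 0, 2]
(count[i] = number of elements equal to i)
Cumulative count: [1, 2, 4, 4, 5, 5, 5, 6, 6, 8]
Sorted: [0, 1, 2, 2, 4, 7, 9, 9]


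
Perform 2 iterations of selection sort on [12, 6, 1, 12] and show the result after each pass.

Pass 1: Select minimum 1 at index 2, swap -> [1, 6, 12, 12]
Pass 2: Select minimum 6 at index 1, swap -> [1, 6, 12, 12]


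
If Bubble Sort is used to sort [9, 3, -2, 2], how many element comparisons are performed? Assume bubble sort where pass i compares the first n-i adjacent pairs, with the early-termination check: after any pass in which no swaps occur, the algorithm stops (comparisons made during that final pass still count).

Pass 1: compare adjacent pairs (0,1)..(2,3) = 3 comparison(s), 3 swap(s) -> [3, -2, 2, 9]
Pass 2: compare adjacent pairs (0,1)..(1,2) = 2 comparison(s), 2 swap(s) -> [-2, 2, 3, 9]
Pass 3: compare adjacent pairs (0,1)..(0,1) = 1 comparison(s), 0 swap(s) -> [-2, 2, 3, 9]
No swaps in this pass, so bubble sort stops here.
Total comparisons: 3 + 2 + 1 = 6


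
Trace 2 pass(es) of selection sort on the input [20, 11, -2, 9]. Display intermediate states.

Pass 1: Select minimum -2 at index 2, swap -> [-2, 11, 20, 9]
Pass 2: Select minimum 9 at index 3, swap -> [-2, 9, 20, 11]


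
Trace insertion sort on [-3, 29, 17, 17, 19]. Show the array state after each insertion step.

First element -3 is already 'sorted'
Insert 29: shifted 0 elements -> [-3, 29, 17, 17, 19]
Insert 17: shifted 1 elements -> [-3, 17, 29, 17, 19]
Insert 17: shifted 1 elements -> [-3, 17, 17, 29, 19]
Insert 19: shifted 1 elements -> [-3, 17, 17, 19, 29]


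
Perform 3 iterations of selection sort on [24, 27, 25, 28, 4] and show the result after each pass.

Pass 1: Select minimum 4 at index 4, swap -> [4, 27, 25, 28, 24]
Pass 2: Select minimum 24 at index 4, swap -> [4, 24, 25, 28, 27]
Pass 3: Select minimum 25 at index 2, swap -> [4, 24, 25, 28, 27]


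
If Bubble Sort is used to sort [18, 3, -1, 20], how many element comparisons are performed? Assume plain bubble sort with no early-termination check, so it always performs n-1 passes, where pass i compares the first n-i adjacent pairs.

Pass 1: compare adjacent pairs (0,1)..(2,3) = 3 comparison(s), 2 swap(s) -> [3, -1, 18, 20]
Pass 2: compare adjacent pairs (0,1)..(1,2) = 2 comparison(s), 1 swap(s) -> [-1, 3, 18, 20]
Pass 3: compare adjacent pairs (0,1)..(0,1) = 1 comparison(s), 0 swap(s) -> [-1, 3, 18, 20]
Total comparisons: 3 + 2 + 1 = 6


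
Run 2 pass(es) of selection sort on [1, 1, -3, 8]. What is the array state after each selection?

Pass 1: Select minimum -3 at index 2, swap -> [-3, 1, 1, 8]
Pass 2: Select minimum 1 at index 1, swap -> [-3, 1, 1, 8]


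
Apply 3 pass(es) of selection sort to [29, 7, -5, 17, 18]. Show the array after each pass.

Pass 1: Select minimum -5 at index 2, swap -> [-5, 7, 29, 17, 18]
Pass 2: Select minimum 7 at index 1, swap -> [-5, 7, 29, 17, 18]
Pass 3: Select minimum 17 at index 3, swap -> [-5, 7, 17, 29, 18]


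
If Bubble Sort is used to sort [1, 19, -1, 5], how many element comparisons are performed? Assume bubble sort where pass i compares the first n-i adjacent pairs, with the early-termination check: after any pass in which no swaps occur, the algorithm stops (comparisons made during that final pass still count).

Pass 1: compare adjacent pairs (0,1)..(2,3) = 3 comparison(s), 2 swap(s) -> [1, -1, 5, 19]
Pass 2: compare adjacent pairs (0,1)..(1,2) = 2 comparison(s), 1 swap(s) -> [-1, 1, 5, 19]
Pass 3: compare adjacent pairs (0,1)..(0,1) = 1 comparison(s), 0 swap(s) -> [-1, 1, 5, 19]
No swaps in this pass, so bubble sort stops here.
Total comparisons: 3 + 2 + 1 = 6


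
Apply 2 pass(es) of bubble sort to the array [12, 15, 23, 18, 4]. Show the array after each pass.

After pass 1: [12, 15, 18, 4, 23] (2 swaps)
After pass 2: [12, 15, 4, 18, 23] (1 swaps)
Total swaps: 3


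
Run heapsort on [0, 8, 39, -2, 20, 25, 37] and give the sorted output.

Build heap: [39, 20, 37, -2, 8, 25, 0]
Extract 39: [37, 20, 25, -2, 8, 0, 39]
Extract 37: [25, 20, 0, -2, 8, 37, 39]
Extract 25: [20, 8, 0, -2, 25, 37, 39]
Extract 20: [8, -2, 0, 20, 25, 37, 39]
Extract 8: [0, -2, 8, 20, 25, 37, 39]
Extract 0: [-2, 0, 8, 20, 25, 37, 39]


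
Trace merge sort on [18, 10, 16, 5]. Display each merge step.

Divide and conquer:
  Merge [18] + [10] -> [10, 18]
  Merge [16] + [5] -> [5, 16]
  Merge [10, 18] + [5, 16] -> [5, 10, 16, 18]


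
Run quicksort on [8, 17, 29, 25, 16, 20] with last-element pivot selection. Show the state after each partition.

Partition 1: pivot=20 at index 3 -> [8, 17, 16, 20, 29, 25]
Partition 2: pivot=16 at index 1 -> [8, 16, 17, 20, 29, 25]
Partition 3: pivot=25 at index 4 -> [8, 16, 17, 20, 25, 29]


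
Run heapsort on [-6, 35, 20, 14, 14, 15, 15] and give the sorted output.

Build heap: [35, 14, 20, -6, 14, 15, 15]
Extract 35: [20, 14, 15, -6, 14, 15, 35]
Extract 20: [15, 14, 15, -6, 14, 20, 35]
Extract 15: [15, 14, 14, -6, 15, 20, 35]
Extract 15: [14, -6, 14, 15, 15, 20, 35]
Extract 14: [14, -6, 14, 15, 15, 20, 35]
Extract 14: [-6, 14, 14, 15, 15, 20, 35]


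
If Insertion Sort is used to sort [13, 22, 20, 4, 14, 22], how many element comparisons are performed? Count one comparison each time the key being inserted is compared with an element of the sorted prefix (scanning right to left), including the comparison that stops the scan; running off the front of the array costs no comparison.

Insert 22: 13 <= 22 (stop) = 1 comparison(s) -> [13, 22, 20, 4, 14, 22]
Insert 20: 22 > 20 (shift), 13 <= 20 (stop) = 2 comparison(s) -> [13, 20, 22, 4, 14, 22]
Insert 4: 22 > 4 (shift), 20 > 4 (shift), 13 > 4 (shift), reached front = 3 comparison(s) -> [4, 13, 20, 22, 14, 22]
Insert 14: 22 > 14 (shift), 20 > 14 (shift), 13 <= 14 (stop) = 3 comparison(s) -> [4, 13, 14, 20, 22, 22]
Insert 22: 22 <= 22 (stop) = 1 comparison(s) -> [4, 13, 14, 20, 22, 22]
Total comparisons: 1 + 2 + 3 + 3 + 1 = 10


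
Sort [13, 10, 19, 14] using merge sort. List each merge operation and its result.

Divide and conquer:
  Merge [13] + [10] -> [10, 13]
  Merge [19] + [14] -> [14, 19]
  Merge [10, 13] + [14, 19] -> [10, 13, 14, 19]


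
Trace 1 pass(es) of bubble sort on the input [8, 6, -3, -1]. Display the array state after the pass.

After pass 1: [6, -3, -1, 8] (3 swaps)
Total swaps: 3


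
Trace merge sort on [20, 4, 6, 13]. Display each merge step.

Divide and conquer:
  Merge [20] + [4] -> [4, 20]
  Merge [6] + [13] -> [6, 13]
  Merge [4, 20] + [6, 13] -> [4, 6, 13, 20]


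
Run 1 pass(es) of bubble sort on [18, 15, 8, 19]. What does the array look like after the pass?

After pass 1: [15, 8, 18, 19] (2 swaps)
Total swaps: 2


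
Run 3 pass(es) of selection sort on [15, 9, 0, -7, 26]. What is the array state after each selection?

Pass 1: Select minimum -7 at index 3, swap -> [-7, 9, 0, 15, 26]
Pass 2: Select minimum 0 at index 2, swap -> [-7, 0, 9, 15, 26]
Pass 3: Select minimum 9 at index 2, swap -> [-7, 0, 9, 15, 26]


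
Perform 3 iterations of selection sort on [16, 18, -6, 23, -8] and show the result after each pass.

Pass 1: Select minimum -8 at index 4, swap -> [-8, 18, -6, 23, 16]
Pass 2: Select minimum -6 at index 2, swap -> [-8, -6, 18, 23, 16]
Pass 3: Select minimum 16 at index 4, swap -> [-8, -6, 16, 23, 18]


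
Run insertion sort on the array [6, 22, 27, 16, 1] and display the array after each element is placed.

First element 6 is already 'sorted'
Insert 22: shifted 0 elements -> [6, 22, 27, 16, 1]
Insert 27: shifted 0 elements -> [6, 22, 27, 16, 1]
Insert 16: shifted 2 elements -> [6, 16, 22, 27, 1]
Insert 1: shifted 4 elements -> [1, 6, 16, 22, 27]


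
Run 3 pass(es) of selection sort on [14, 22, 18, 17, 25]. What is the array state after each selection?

Pass 1: Select minimum 14 at index 0, swap -> [14, 22, 18, 17, 25]
Pass 2: Select minimum 17 at index 3, swap -> [14, 17, 18, 22, 25]
Pass 3: Select minimum 18 at index 2, swap -> [14, 17, 18, 22, 25]


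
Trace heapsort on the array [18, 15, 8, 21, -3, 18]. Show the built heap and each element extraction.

Build heap: [21, 18, 18, 15, -3, 8]
Extract 21: [18, 15, 18, 8, -3, 21]
Extract 18: [18, 15, -3, 8, 18, 21]
Extract 18: [15, 8, -3, 18, 18, 21]
Extract 15: [8, -3, 15, 18, 18, 21]
Extract 8: [-3, 8, 15, 18, 18, 21]


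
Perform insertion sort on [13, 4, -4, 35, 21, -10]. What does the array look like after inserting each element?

First element 13 is already 'sorted'
Insert 4: shifted 1 elements -> [4, 13, -4, 35, 21, -10]
Insert -4: shifted 2 elements -> [-4, 4, 13, 35, 21, -10]
Insert 35: shifted 0 elements -> [-4, 4, 13, 35, 21, -10]
Insert 21: shifted 1 elements -> [-4, 4, 13, 21, 35, -10]
Insert -10: shifted 5 elements -> [-10, -4, 4, 13, 21, 35]


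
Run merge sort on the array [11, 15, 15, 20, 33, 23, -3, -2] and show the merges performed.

Divide and conquer:
  Merge [11] + [15] -> [11, 15]
  Merge [15] + [20] -> [15, 20]
  Merge [11, 15] + [15, 20] -> [11, 15, 15, 20]
  Merge [33] + [23] -> [23, 33]
  Merge [-3] + [-2] -> [-3, -2]
  Merge [23, 33] + [-3, -2] -> [-3, -2, 23, 33]
  Merge [11, 15, 15, 20] + [-3, -2, 23, 33] -> [-3, -2, 11, 15, 15, 20, 23, 33]


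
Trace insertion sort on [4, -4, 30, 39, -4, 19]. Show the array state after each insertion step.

First element 4 is already 'sorted'
Insert -4: shifted 1 elements -> [-4, 4, 30, 39, -4, 19]
Insert 30: shifted 0 elements -> [-4, 4, 30, 39, -4, 19]
Insert 39: shifted 0 elements -> [-4, 4, 30, 39, -4, 19]
Insert -4: shifted 3 elements -> [-4, -4, 4, 30, 39, 19]
Insert 19: shifted 2 elements -> [-4, -4, 4, 19, 30, 39]


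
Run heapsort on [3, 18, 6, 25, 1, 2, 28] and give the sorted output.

Build heap: [28, 25, 6, 18, 1, 2, 3]
Extract 28: [25, 18, 6, 3, 1, 2, 28]
Extract 25: [18, 3, 6, 2, 1, 25, 28]
Extract 18: [6, 3, 1, 2, 18, 25, 28]
Extract 6: [3, 2, 1, 6, 18, 25, 28]
Extract 3: [2, 1, 3, 6, 18, 25, 28]
Extract 2: [1, 2, 3, 6, 18, 25, 28]


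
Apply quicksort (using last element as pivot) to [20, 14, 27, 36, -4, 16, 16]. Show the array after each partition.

Partition 1: pivot=16 at index 3 -> [14, -4, 16, 16, 20, 27, 36]
Partition 2: pivot=16 at index 2 -> [14, -4, 16, 16, 20, 27, 36]
Partition 3: pivot=-4 at index 0 -> [-4, 14, 16, 16, 20, 27, 36]
Partition 4: pivot=36 at index 6 -> [-4, 14, 16, 16, 20, 27, 36]
Partition 5: pivot=27 at index 5 -> [-4, 14, 16, 16, 20, 27, 36]


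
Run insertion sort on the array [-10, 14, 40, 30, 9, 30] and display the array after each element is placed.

First element -10 is already 'sorted'
Insert 14: shifted 0 elements -> [-10, 14, 40, 30, 9, 30]
Insert 40: shifted 0 elements -> [-10, 14, 40, 30, 9, 30]
Insert 30: shifted 1 elements -> [-10, 14, 30, 40, 9, 30]
Insert 9: shifted 3 elements -> [-10, 9, 14, 30, 40, 30]
Insert 30: shifted 1 elements -> [-10, 9, 14, 30, 30, 40]


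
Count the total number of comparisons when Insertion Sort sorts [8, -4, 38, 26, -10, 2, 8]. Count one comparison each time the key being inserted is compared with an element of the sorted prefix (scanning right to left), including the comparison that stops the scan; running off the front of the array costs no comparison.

Insert -4: 8 > -4 (shift), reached front = 1 comparison(s) -> [-4, 8, 38, 26, -10, 2, 8]
Insert 38: 8 <= 38 (stop) = 1 comparison(s) -> [-4, 8, 38, 26, -10, 2, 8]
Insert 26: 38 > 26 (shift), 8 <= 26 (stop) = 2 comparison(s) -> [-4, 8, 26, 38, -10, 2, 8]
Insert -10: 38 > -10 (shift), 26 > -10 (shift), 8 > -10 (shift), -4 > -10 (shift), reached front = 4 comparison(s) -> [-10, -4, 8, 26, 38, 2, 8]
Insert 2: 38 > 2 (shift), 26 > 2 (shift), 8 > 2 (shift), -4 <= 2 (stop) = 4 comparison(s) -> [-10, -4, 2, 8, 26, 38, 8]
Insert 8: 38 > 8 (shift), 26 > 8 (shift), 8 <= 8 (stop) = 3 comparison(s) -> [-10, -4, 2, 8, 8, 26, 38]
Total comparisons: 1 + 1 + 2 + 4 + 4 + 3 = 15


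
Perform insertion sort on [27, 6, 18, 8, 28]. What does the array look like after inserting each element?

First element 27 is already 'sorted'
Insert 6: shifted 1 elements -> [6, 27, 18, 8, 28]
Insert 18: shifted 1 elements -> [6, 18, 27, 8, 28]
Insert 8: shifted 2 elements -> [6, 8, 18, 27, 28]
Insert 28: shifted 0 elements -> [6, 8, 18, 27, 28]


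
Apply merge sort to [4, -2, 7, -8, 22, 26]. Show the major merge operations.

Divide and conquer:
  Merge [-2] + [7] -> [-2, 7]
  Merge [4] + [-2, 7] -> [-2, 4, 7]
  Merge [22] + [26] -> [22, 26]
  Merge [-8] + [22, 26] -> [-8, 22, 26]
  Merge [-2, 4, 7] + [-8, 22, 26] -> [-8, -2, 4, 7, 22, 26]


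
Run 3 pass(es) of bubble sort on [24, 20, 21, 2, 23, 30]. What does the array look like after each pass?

After pass 1: [20, 21, 2, 23, 24, 30] (4 swaps)
After pass 2: [20, 2, 21, 23, 24, 30] (1 swaps)
After pass 3: [2, 20, 21, 23, 24, 30] (1 swaps)
Total swaps: 6


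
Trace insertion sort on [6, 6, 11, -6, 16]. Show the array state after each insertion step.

First element 6 is already 'sorted'
Insert 6: shifted 0 elements -> [6, 6, 11, -6, 16]
Insert 11: shifted 0 elements -> [6, 6, 11, -6, 16]
Insert -6: shifted 3 elements -> [-6, 6, 6, 11, 16]
Insert 16: shifted 0 elements -> [-6, 6, 6, 11, 16]


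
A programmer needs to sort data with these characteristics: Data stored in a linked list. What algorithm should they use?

Best choice: Merge sort
Reason: Merge sort doesn't require random access; can be done in O(1) extra space for linked lists


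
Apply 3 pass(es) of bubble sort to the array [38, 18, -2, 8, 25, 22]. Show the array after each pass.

After pass 1: [18, -2, 8, 25, 22, 38] (5 swaps)
After pass 2: [-2, 8, 18, 22, 25, 38] (3 swaps)
After pass 3: [-2, 8, 18, 22, 25, 38] (0 swaps)
Total swaps: 8


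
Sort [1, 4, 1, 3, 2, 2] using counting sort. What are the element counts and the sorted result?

Count array: [0, 2, 2, 1, 1]
(count[i] = number of elements equal to i)
Cumulative count: [0, 2, 4, 5, 6]
Sorted: [1, 1, 2, 2, 3, 4]


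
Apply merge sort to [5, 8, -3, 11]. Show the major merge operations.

Divide and conquer:
  Merge [5] + [8] -> [5, 8]
  Merge [-3] + [11] -> [-3, 11]
  Merge [5, 8] + [-3, 11] -> [-3, 5, 8, 11]


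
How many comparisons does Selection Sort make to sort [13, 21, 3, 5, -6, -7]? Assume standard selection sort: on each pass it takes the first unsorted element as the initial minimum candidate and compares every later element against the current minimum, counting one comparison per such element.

Pass 1: scan indices 1..5 for the minimum = 5 comparison(s); min is -7, place at index 0 -> [-7, 21, 3, 5, -6, 13]
Pass 2: scan indices 2..5 for the minimum = 4 comparison(s); min is -6, place at index 1 -> [-7, -6, 3, 5, 21, 13]
Pass 3: scan indices 3..5 for the minimum = 3 comparison(s); min is 3, place at index 2 -> [-7, -6, 3, 5, 21, 13]
Pass 4: scan indices 4..5 for the minimum = 2 comparison(s); min is 5, place at index 3 -> [-7, -6, 3, 5, 21, 13]
Pass 5: scan indices 5..5 for the minimum = 1 comparison(s); min is 13, place at index 4 -> [-7, -6, 3, 5, 13, 21]
Selection sort always scans the whole unsorted suffix, so the count is (n-1) + (n-2) + ... + 1 = n(n-1)/2 = 6*5/2 = 15 regardless of the input order.
Total comparisons: 5 + 4 + 3 + 2 + 1 = 15


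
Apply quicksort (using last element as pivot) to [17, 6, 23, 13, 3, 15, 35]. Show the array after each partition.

Partition 1: pivot=35 at index 6 -> [17, 6, 23, 13, 3, 15, 35]
Partition 2: pivot=15 at index 3 -> [6, 13, 3, 15, 23, 17, 35]
Partition 3: pivot=3 at index 0 -> [3, 13, 6, 15, 23, 17, 35]
Partition 4: pivot=6 at index 1 -> [3, 6, 13, 15, 23, 17, 35]
Partition 5: pivot=17 at index 4 -> [3, 6, 13, 15, 17, 23, 35]


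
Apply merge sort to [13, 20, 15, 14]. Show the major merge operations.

Divide and conquer:
  Merge [13] + [20] -> [13, 20]
  Merge [15] + [14] -> [14, 15]
  Merge [13, 20] + [14, 15] -> [13, 14, 15, 20]


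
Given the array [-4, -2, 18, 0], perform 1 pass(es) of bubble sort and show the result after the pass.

After pass 1: [-4, -2, 0, 18] (1 swaps)
Total swaps: 1


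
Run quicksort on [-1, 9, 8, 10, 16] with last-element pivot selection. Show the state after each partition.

Partition 1: pivot=16 at index 4 -> [-1, 9, 8, 10, 16]
Partition 2: pivot=10 at index 3 -> [-1, 9, 8, 10, 16]
Partition 3: pivot=8 at index 1 -> [-1, 8, 9, 10, 16]


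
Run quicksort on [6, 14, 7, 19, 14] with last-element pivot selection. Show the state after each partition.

Partition 1: pivot=14 at index 3 -> [6, 14, 7, 14, 19]
Partition 2: pivot=7 at index 1 -> [6, 7, 14, 14, 19]


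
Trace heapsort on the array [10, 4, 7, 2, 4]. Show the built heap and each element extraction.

Build heap: [10, 4, 7, 2, 4]
Extract 10: [7, 4, 4, 2, 10]
Extract 7: [4, 2, 4, 7, 10]
Extract 4: [4, 2, 4, 7, 10]
Extract 4: [2, 4, 4, 7, 10]


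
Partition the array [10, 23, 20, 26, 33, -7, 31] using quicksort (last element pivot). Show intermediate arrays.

Partition 1: pivot=31 at index 5 -> [10, 23, 20, 26, -7, 31, 33]
Partition 2: pivot=-7 at index 0 -> [-7, 23, 20, 26, 10, 31, 33]
Partition 3: pivot=10 at index 1 -> [-7, 10, 20, 26, 23, 31, 33]
Partition 4: pivot=23 at index 3 -> [-7, 10, 20, 23, 26, 31, 33]


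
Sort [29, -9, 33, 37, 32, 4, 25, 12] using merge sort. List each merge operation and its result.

Divide and conquer:
  Merge [29] + [-9] -> [-9, 29]
  Merge [33] + [37] -> [33, 37]
  Merge [-9, 29] + [33, 37] -> [-9, 29, 33, 37]
  Merge [32] + [4] -> [4, 32]
  Merge [25] + [12] -> [12, 25]
  Merge [4, 32] + [12, 25] -> [4, 12, 25, 32]
  Merge [-9, 29, 33, 37] + [4, 12, 25, 32] -> [-9, 4, 12, 25, 29, 32, 33, 37]


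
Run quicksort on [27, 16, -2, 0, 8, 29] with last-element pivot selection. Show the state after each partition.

Partition 1: pivot=29 at index 5 -> [27, 16, -2, 0, 8, 29]
Partition 2: pivot=8 at index 2 -> [-2, 0, 8, 16, 27, 29]
Partition 3: pivot=0 at index 1 -> [-2, 0, 8, 16, 27, 29]
Partition 4: pivot=27 at index 4 -> [-2, 0, 8, 16, 27, 29]


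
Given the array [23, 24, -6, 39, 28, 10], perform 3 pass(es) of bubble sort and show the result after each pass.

After pass 1: [23, -6, 24, 28, 10, 39] (3 swaps)
After pass 2: [-6, 23, 24, 10, 28, 39] (2 swaps)
After pass 3: [-6, 23, 10, 24, 28, 39] (1 swaps)
Total swaps: 6


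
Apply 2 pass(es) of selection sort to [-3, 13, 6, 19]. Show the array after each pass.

Pass 1: Select minimum -3 at index 0, swap -> [-3, 13, 6, 19]
Pass 2: Select minimum 6 at index 2, swap -> [-3, 6, 13, 19]


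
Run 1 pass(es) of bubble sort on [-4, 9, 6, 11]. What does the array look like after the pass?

After pass 1: [-4, 6, 9, 11] (1 swaps)
Total swaps: 1


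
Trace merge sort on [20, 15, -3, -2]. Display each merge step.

Divide and conquer:
  Merge [20] + [15] -> [15, 20]
  Merge [-3] + [-2] -> [-3, -2]
  Merge [15, 20] + [-3, -2] -> [-3, -2, 15, 20]


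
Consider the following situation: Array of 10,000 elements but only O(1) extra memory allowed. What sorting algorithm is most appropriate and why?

Best choice: Heapsort
Reason: Heapsort rearranges the array in place using O(1) auxiliary space and still guarantees O(n log n) time; quicksort partitions in place but needs Theta(log n) stack space for recursion (O(n) in the worst case), and mergesort requires O(n) auxiliary space


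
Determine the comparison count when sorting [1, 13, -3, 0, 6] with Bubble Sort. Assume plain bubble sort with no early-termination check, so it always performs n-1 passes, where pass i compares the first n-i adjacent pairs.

Pass 1: compare adjacent pairs (0,1)..(3,4) = 4 comparison(s), 3 swap(s) -> [1, -3, 0, 6, 13]
Pass 2: compare adjacent pairs (0,1)..(2,3) = 3 comparison(s), 2 swap(s) -> [-3, 0, 1, 6, 13]
Pass 3: compare adjacent pairs (0,1)..(1,2) = 2 comparison(s), 0 swap(s) -> [-3, 0, 1, 6, 13]
Pass 4: compare adjacent pairs (0,1)..(0,1) = 1 comparison(s), 0 swap(s) -> [-3, 0, 1, 6, 13]
Total comparisons: 4 + 3 + 2 + 1 = 10


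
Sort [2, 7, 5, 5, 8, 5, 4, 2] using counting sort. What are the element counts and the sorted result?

Count array: [0, 0, 2, 0, 1, 3, 0, 1, 1]
(count[i] = number of elements equal to i)
Cumulative count: [0, 0, 2, 2, 3, 6, 6, 7, 8]
Sorted: [2, 2, 4, 5, 5, 5, 7, 8]


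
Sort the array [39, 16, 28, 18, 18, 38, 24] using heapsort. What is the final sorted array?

Build heap: [39, 18, 38, 16, 18, 28, 24]
Extract 39: [38, 18, 28, 16, 18, 24, 39]
Extract 38: [28, 18, 24, 16, 18, 38, 39]
Extract 28: [24, 18, 18, 16, 28, 38, 39]
Extract 24: [18, 16, 18, 24, 28, 38, 39]
Extract 18: [18, 16, 18, 24, 28, 38, 39]
Extract 18: [16, 18, 18, 24, 28, 38, 39]


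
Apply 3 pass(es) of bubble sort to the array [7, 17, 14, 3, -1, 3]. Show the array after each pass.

After pass 1: [7, 14, 3, -1, 3, 17] (4 swaps)
After pass 2: [7, 3, -1, 3, 14, 17] (3 swaps)
After pass 3: [3, -1, 3, 7, 14, 17] (3 swaps)
Total swaps: 10


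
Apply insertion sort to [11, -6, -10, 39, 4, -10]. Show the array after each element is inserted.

First element 11 is already 'sorted'
Insert -6: shifted 1 elements -> [-6, 11, -10, 39, 4, -10]
Insert -10: shifted 2 elements -> [-10, -6, 11, 39, 4, -10]
Insert 39: shifted 0 elements -> [-10, -6, 11, 39, 4, -10]
Insert 4: shifted 2 elements -> [-10, -6, 4, 11, 39, -10]
Insert -10: shifted 4 elements -> [-10, -10, -6, 4, 11, 39]


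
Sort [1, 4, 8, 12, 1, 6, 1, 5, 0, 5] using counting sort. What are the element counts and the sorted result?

Count array: [1, 3, 0, 0, 1, 2, 1, 0, 1, 0, 0, 0, 1]
(count[i] = number of elements equal to i)
Cumulative count: [1, 4, 4, 4, 5, 7, 8, 8, 9, 9, 9, 9, 10]
Sorted: [0, 1, 1, 1, 4, 5, 5, 6, 8, 12]


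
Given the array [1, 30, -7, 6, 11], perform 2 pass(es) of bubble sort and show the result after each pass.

After pass 1: [1, -7, 6, 11, 30] (3 swaps)
After pass 2: [-7, 1, 6, 11, 30] (1 swaps)
Total swaps: 4


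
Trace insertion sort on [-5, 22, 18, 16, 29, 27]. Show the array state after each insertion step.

First element -5 is already 'sorted'
Insert 22: shifted 0 elements -> [-5, 22, 18, 16, 29, 27]
Insert 18: shifted 1 elements -> [-5, 18, 22, 16, 29, 27]
Insert 16: shifted 2 elements -> [-5, 16, 18, 22, 29, 27]
Insert 29: shifted 0 elements -> [-5, 16, 18, 22, 29, 27]
Insert 27: shifted 1 elements -> [-5, 16, 18, 22, 27, 29]


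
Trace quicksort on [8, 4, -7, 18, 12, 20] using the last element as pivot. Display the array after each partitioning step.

Partition 1: pivot=20 at index 5 -> [8, 4, -7, 18, 12, 20]
Partition 2: pivot=12 at index 3 -> [8, 4, -7, 12, 18, 20]
Partition 3: pivot=-7 at index 0 -> [-7, 4, 8, 12, 18, 20]
Partition 4: pivot=8 at index 2 -> [-7, 4, 8, 12, 18, 20]


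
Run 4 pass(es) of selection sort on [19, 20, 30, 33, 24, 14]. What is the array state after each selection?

Pass 1: Select minimum 14 at index 5, swap -> [14, 20, 30, 33, 24, 19]
Pass 2: Select minimum 19 at index 5, swap -> [14, 19, 30, 33, 24, 20]
Pass 3: Select minimum 20 at index 5, swap -> [14, 19, 20, 33, 24, 30]
Pass 4: Select minimum 24 at index 4, swap -> [14, 19, 20, 24, 33, 30]


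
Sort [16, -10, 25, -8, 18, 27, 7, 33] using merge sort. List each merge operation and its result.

Divide and conquer:
  Merge [16] + [-10] -> [-10, 16]
  Merge [25] + [-8] -> [-8, 25]
  Merge [-10, 16] + [-8, 25] -> [-10, -8, 16, 25]
  Merge [18] + [27] -> [18, 27]
  Merge [7] + [33] -> [7, 33]
  Merge [18, 27] + [7, 33] -> [7, 18, 27, 33]
  Merge [-10, -8, 16, 25] + [7, 18, 27, 33] -> [-10, -8, 7, 16, 18, 25, 27, 33]


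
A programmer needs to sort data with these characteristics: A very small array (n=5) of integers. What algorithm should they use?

Best choice: Insertion sort
Reason: For tiny inputs the O(n^2) overhead is negligible and insertion sort has minimal constant factors


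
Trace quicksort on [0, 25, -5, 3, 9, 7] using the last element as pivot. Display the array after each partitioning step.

Partition 1: pivot=7 at index 3 -> [0, -5, 3, 7, 9, 25]
Partition 2: pivot=3 at index 2 -> [0, -5, 3, 7, 9, 25]
Partition 3: pivot=-5 at index 0 -> [-5, 0, 3, 7, 9, 25]
Partition 4: pivot=25 at index 5 -> [-5, 0, 3, 7, 9, 25]


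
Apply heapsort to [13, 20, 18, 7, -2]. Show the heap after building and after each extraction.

Build heap: [20, 13, 18, 7, -2]
Extract 20: [18, 13, -2, 7, 20]
Extract 18: [13, 7, -2, 18, 20]
Extract 13: [7, -2, 13, 18, 20]
Extract 7: [-2, 7, 13, 18, 20]


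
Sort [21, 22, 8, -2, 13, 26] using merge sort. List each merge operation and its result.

Divide and conquer:
  Merge [22] + [8] -> [8, 22]
  Merge [21] + [8, 22] -> [8, 21, 22]
  Merge [13] + [26] -> [13, 26]
  Merge [-2] + [13, 26] -> [-2, 13, 26]
  Merge [8, 21, 22] + [-2, 13, 26] -> [-2, 8, 13, 21, 22, 26]


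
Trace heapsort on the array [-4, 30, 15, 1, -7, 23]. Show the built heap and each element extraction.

Build heap: [30, 1, 23, -4, -7, 15]
Extract 30: [23, 1, 15, -4, -7, 30]
Extract 23: [15, 1, -7, -4, 23, 30]
Extract 15: [1, -4, -7, 15, 23, 30]
Extract 1: [-4, -7, 1, 15, 23, 30]
Extract -4: [-7, -4, 1, 15, 23, 30]


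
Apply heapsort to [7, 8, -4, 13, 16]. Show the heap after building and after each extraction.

Build heap: [16, 13, -4, 7, 8]
Extract 16: [13, 8, -4, 7, 16]
Extract 13: [8, 7, -4, 13, 16]
Extract 8: [7, -4, 8, 13, 16]
Extract 7: [-4, 7, 8, 13, 16]


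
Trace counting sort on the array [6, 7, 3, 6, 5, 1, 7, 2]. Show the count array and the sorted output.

Count array: [0, 1, 1, 1, 0, 1, 2, 2]
(count[i] = number of elements equal to i)
Cumulative count: [0, 1, 2, 3, 3, 4, 6, 8]
Sorted: [1, 2, 3, 5, 6, 6, 7, 7]


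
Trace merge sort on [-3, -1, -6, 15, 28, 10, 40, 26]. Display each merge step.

Divide and conquer:
  Merge [-3] + [-1] -> [-3, -1]
  Merge [-6] + [15] -> [-6, 15]
  Merge [-3, -1] + [-6, 15] -> [-6, -3, -1, 15]
  Merge [28] + [10] -> [10, 28]
  Merge [40] + [26] -> [26, 40]
  Merge [10, 28] + [26, 40] -> [10, 26, 28, 40]
  Merge [-6, -3, -1, 15] + [10, 26, 28, 40] -> [-6, -3, -1, 10, 15, 26, 28, 40]


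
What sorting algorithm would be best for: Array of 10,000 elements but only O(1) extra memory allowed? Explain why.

Best choice: Heapsort
Reason: Heapsort rearranges the array in place using O(1) auxiliary space and still guarantees O(n log n) time; quicksort partitions in place but needs Theta(log n) stack space for recursion (O(n) in the worst case), and mergesort requires O(n) auxiliary space


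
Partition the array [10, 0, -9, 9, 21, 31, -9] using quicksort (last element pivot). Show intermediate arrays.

Partition 1: pivot=-9 at index 1 -> [-9, -9, 10, 9, 21, 31, 0]
Partition 2: pivot=0 at index 2 -> [-9, -9, 0, 9, 21, 31, 10]
Partition 3: pivot=10 at index 4 -> [-9, -9, 0, 9, 10, 31, 21]
Partition 4: pivot=21 at index 5 -> [-9, -9, 0, 9, 10, 21, 31]


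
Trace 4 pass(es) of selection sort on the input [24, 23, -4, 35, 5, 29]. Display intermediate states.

Pass 1: Select minimum -4 at index 2, swap -> [-4, 23, 24, 35, 5, 29]
Pass 2: Select minimum 5 at index 4, swap -> [-4, 5, 24, 35, 23, 29]
Pass 3: Select minimum 23 at index 4, swap -> [-4, 5, 23, 35, 24, 29]
Pass 4: Select minimum 24 at index 4, swap -> [-4, 5, 23, 24, 35, 29]


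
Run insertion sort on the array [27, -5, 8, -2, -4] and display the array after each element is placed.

First element 27 is already 'sorted'
Insert -5: shifted 1 elements -> [-5, 27, 8, -2, -4]
Insert 8: shifted 1 elements -> [-5, 8, 27, -2, -4]
Insert -2: shifted 2 elements -> [-5, -2, 8, 27, -4]
Insert -4: shifted 3 elements -> [-5, -4, -2, 8, 27]
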